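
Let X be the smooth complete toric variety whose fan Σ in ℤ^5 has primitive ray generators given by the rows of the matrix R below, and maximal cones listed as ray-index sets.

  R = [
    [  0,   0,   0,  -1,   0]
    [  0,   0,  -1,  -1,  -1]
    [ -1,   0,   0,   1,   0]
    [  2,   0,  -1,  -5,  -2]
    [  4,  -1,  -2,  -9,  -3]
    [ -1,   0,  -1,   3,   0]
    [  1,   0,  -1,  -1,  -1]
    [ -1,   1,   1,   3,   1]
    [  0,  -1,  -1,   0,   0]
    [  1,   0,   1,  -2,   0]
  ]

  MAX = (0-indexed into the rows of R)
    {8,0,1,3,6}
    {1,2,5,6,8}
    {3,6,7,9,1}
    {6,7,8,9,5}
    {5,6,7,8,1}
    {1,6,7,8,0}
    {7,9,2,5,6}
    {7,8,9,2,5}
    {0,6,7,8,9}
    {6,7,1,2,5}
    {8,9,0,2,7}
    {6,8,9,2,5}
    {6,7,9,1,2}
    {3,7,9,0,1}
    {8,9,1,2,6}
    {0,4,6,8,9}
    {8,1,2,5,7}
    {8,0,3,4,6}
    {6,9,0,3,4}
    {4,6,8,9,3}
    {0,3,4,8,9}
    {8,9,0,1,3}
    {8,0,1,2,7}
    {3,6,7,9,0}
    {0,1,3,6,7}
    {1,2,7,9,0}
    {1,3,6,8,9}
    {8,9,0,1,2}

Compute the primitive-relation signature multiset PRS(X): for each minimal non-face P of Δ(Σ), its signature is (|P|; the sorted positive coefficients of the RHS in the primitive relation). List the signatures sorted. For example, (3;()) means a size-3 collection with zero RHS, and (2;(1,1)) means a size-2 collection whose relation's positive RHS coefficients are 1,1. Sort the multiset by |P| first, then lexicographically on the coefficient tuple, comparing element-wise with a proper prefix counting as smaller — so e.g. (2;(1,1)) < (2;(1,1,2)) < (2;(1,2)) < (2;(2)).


The 14 primitive collections of Σ (r=10, n=5):

  P = {3,5}:  v_{3} + v_{5} = v_{1} + v_{6}  ⇒ sig = (2;(1,1))
  P = {0,5}:  v_{0} + v_{5} = v_{1} + v_{7} + v_{8}  ⇒ sig = (2;(1,1,1))
  P = {4,5}:  v_{4} + v_{5} = v_{3} + v_{6} + v_{8}  ⇒ sig = (2;(1,1,1))
  P = {2,4}:  v_{2} + v_{4} = v_{1} + v_{3} + v_{8} + v_{9}  ⇒ sig = (2;(1,1,1,1))
  P = {1,4}:  v_{1} + v_{4} = 2·v_{3} + v_{8}  ⇒ sig = (2;(1,2))
  P = {2,3}:  v_{2} + v_{3} = 2·v_{1} + v_{9}  ⇒ sig = (2;(1,2))
  P = {4,7}:  v_{4} + v_{7} = 2·v_{0} + 2·v_{6} + v_{9}  ⇒ sig = (2;(1,2,2))
  P = {0,2,6}:  v_{0} + v_{2} + v_{6} = v_{1}  ⇒ sig = (3;(1))
  P = {1,5,9}:  v_{1} + v_{5} + v_{9} = v_{2} + v_{6}  ⇒ sig = (3;(1,1))
  P = {3,7,8}:  v_{3} + v_{7} + v_{8} = v_{0} + v_{6}  ⇒ sig = (3;(1,1))
  P = {1,7,8,9}:  v_{1} + v_{7} + v_{8} + v_{9} = 0  ⇒ sig = (4;())
  P = {0,1,6,9}:  v_{0} + v_{1} + v_{6} + v_{9} = v_{3}  ⇒ sig = (4;(1))
  P = {2,6,7,8}:  v_{2} + v_{6} + v_{7} + v_{8} = v_{5}  ⇒ sig = (4;(1))
  P = {0,3,6,8,9}:  v_{0} + v_{3} + v_{6} + v_{8} + v_{9} = v_{4}  ⇒ sig = (5;(1))

so the primitive-relation signature multiset is
[(2;(1,1)), (2;(1,1,1)), (2;(1,1,1)), (2;(1,1,1,1)), (2;(1,2)), (2;(1,2)), (2;(1,2,2)), (3;(1)), (3;(1,1)), (3;(1,1)), (4;()), (4;(1)), (4;(1)), (5;(1))]


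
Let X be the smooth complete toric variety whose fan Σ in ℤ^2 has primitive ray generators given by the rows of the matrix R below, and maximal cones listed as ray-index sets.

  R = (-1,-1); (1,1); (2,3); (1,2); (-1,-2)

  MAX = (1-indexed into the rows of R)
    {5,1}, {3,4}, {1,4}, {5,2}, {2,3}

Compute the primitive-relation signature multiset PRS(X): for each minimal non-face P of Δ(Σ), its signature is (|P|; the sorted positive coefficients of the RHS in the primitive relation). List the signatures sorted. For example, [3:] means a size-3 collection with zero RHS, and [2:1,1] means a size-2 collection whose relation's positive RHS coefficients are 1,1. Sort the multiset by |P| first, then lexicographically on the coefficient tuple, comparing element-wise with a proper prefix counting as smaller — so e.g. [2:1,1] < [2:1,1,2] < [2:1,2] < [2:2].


Minimal non-faces — 5 found among 5 rays, 5 max cones:

  {1,2}:  v_{1} + v_{2} = 0  →  sig = [2:]
  {4,5}:  v_{4} + v_{5} = 0  →  sig = [2:]
  {1,3}:  v_{1} + v_{3} = v_{4}  →  sig = [2:1]
  {2,4}:  v_{2} + v_{4} = v_{3}  →  sig = [2:1]
  {3,5}:  v_{3} + v_{5} = v_{2}  →  sig = [2:1]

Sorted signature multiset PRS(X):
{ [2:] ×2,  [2:1] ×3 }


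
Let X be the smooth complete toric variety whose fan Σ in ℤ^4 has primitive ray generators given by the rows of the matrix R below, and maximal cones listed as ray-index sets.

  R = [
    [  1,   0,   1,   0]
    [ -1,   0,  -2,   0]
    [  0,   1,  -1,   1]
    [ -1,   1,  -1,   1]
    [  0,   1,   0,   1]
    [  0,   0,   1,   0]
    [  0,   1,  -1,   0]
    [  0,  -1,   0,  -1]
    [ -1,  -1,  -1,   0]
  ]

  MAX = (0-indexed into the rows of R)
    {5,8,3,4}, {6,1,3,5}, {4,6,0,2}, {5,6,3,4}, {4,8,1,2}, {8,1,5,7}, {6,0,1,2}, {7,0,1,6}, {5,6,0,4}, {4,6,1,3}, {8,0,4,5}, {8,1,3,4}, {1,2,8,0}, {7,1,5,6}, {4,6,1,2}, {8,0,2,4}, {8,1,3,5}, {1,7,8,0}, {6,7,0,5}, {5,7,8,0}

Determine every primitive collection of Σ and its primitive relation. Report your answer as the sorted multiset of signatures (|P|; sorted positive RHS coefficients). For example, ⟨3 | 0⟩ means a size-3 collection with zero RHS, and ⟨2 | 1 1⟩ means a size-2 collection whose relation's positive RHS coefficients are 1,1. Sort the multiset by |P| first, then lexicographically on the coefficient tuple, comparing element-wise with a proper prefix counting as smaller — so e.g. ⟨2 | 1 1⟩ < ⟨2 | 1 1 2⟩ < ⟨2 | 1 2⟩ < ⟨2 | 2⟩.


The 10 primitive collections of Σ (r=9, n=4):

  {4,7}:  v_{4} + v_{7} = 0  so sig = ⟨2 | 0⟩
  {0,3}:  v_{0} + v_{3} = v_{4}  so sig = ⟨2 | 1⟩
  {2,5}:  v_{2} + v_{5} = v_{4}  so sig = ⟨2 | 1⟩
  {6,8}:  v_{6} + v_{8} = v_{1}  so sig = ⟨2 | 1⟩
  {2,7}:  v_{2} + v_{7} = v_{0} + v_{1}  so sig = ⟨2 | 1 1⟩
  {3,7}:  v_{3} + v_{7} = v_{1} + v_{5}  so sig = ⟨2 | 1 1⟩
  {2,3}:  v_{2} + v_{3} = v_{1} + 2·v_{4}  so sig = ⟨2 | 1 2⟩
  {0,1,5}:  v_{0} + v_{1} + v_{5} = 0  so sig = ⟨3 | 0⟩
  {0,1,4}:  v_{0} + v_{1} + v_{4} = v_{2}  so sig = ⟨3 | 1⟩
  {1,4,5}:  v_{1} + v_{4} + v_{5} = v_{3}  so sig = ⟨3 | 1⟩

Hence PRS(X_Σ) =
{ ⟨2 | 0⟩,  ⟨2 | 1⟩ ×3,  ⟨2 | 1 1⟩ ×2,  ⟨2 | 1 2⟩,  ⟨3 | 0⟩,  ⟨3 | 1⟩ ×2 }


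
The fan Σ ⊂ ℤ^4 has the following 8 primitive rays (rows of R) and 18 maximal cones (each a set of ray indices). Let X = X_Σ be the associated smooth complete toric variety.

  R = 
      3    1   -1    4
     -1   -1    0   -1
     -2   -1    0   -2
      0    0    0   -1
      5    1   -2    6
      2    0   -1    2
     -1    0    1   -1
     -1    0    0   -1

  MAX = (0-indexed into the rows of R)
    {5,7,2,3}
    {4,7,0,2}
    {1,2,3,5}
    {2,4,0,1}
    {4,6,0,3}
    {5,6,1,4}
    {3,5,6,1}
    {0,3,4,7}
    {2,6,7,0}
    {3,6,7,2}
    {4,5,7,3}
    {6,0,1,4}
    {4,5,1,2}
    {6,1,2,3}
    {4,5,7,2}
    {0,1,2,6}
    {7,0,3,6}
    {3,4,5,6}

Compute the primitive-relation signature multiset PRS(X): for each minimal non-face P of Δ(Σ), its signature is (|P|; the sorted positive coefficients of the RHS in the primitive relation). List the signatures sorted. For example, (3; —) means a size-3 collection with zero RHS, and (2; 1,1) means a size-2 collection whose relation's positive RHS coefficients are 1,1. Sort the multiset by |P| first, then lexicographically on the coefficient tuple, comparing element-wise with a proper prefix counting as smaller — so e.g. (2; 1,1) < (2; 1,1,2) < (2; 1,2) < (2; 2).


Primitive collections (10):

  P = {0,5}:  v_{0} + v_{5} = v_{4} — sig = (2; 1)
  P = {1,7}:  v_{1} + v_{7} = v_{2} — sig = (2; 1)
  P = {5,6,7}:  v_{5} + v_{6} + v_{7} = 0 — sig = (3; —)
  P = {0,1,3}:  v_{0} + v_{1} + v_{3} = v_{5} — sig = (3; 1)
  P = {2,5,6}:  v_{2} + v_{5} + v_{6} = v_{1} — sig = (3; 1)
  P = {4,6,7}:  v_{4} + v_{6} + v_{7} = v_{0} — sig = (3; 1)
  P = {0,2,3}:  v_{0} + v_{2} + v_{3} = v_{5} + v_{7} — sig = (3; 1,1)
  P = {2,4,6}:  v_{2} + v_{4} + v_{6} = v_{0} + v_{1} — sig = (3; 1,1)
  P = {2,3,4}:  v_{2} + v_{3} + v_{4} = 2·v_{5} + v_{7} — sig = (3; 1,2)
  P = {1,3,4}:  v_{1} + v_{3} + v_{4} = 2·v_{5} — sig = (3; 2)

Sorted signature multiset PRS(X):
[(2; 1), (2; 1), (3; —), (3; 1), (3; 1), (3; 1), (3; 1,1), (3; 1,1), (3; 1,2), (3; 2)]


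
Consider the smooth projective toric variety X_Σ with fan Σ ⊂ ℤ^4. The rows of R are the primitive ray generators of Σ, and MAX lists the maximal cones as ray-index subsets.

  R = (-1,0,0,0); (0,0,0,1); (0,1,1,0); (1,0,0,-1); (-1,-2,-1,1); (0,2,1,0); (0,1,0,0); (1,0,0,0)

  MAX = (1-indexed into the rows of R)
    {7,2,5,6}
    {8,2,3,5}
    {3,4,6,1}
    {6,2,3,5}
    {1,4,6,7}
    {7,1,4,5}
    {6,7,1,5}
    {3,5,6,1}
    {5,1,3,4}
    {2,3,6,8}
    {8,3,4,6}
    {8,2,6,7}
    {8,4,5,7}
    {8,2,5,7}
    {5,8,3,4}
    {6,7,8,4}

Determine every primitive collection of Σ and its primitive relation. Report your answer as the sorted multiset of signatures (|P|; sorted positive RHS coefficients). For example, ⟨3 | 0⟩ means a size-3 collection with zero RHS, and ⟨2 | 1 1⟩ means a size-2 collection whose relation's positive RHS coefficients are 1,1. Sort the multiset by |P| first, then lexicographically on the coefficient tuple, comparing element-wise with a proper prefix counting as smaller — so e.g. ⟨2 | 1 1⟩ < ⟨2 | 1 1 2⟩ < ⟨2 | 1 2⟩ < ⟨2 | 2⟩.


Δ(Σ) — 8 vertices, 6 min non-faces:

  P = {1,8}:  v_{1} + v_{8} = 0  ⟹  sig = ⟨2 | 0⟩
  P = {2,4}:  v_{2} + v_{4} = v_{8}  ⟹  sig = ⟨2 | 1⟩
  P = {3,7}:  v_{3} + v_{7} = v_{6}  ⟹  sig = ⟨2 | 1⟩
  P = {1,2}:  v_{1} + v_{2} = v_{5} + v_{6}  ⟹  sig = ⟨2 | 1 1⟩
  P = {4,5,6}:  v_{4} + v_{5} + v_{6} = 0  ⟹  sig = ⟨3 | 0⟩
  P = {5,6,8}:  v_{5} + v_{6} + v_{8} = v_{2}  ⟹  sig = ⟨3 | 1⟩

Hence PRS(X_Σ) =
    ⟨2 | 0⟩
    ⟨2 | 1⟩
    ⟨2 | 1⟩
    ⟨2 | 1 1⟩
    ⟨3 | 0⟩
    ⟨3 | 1⟩


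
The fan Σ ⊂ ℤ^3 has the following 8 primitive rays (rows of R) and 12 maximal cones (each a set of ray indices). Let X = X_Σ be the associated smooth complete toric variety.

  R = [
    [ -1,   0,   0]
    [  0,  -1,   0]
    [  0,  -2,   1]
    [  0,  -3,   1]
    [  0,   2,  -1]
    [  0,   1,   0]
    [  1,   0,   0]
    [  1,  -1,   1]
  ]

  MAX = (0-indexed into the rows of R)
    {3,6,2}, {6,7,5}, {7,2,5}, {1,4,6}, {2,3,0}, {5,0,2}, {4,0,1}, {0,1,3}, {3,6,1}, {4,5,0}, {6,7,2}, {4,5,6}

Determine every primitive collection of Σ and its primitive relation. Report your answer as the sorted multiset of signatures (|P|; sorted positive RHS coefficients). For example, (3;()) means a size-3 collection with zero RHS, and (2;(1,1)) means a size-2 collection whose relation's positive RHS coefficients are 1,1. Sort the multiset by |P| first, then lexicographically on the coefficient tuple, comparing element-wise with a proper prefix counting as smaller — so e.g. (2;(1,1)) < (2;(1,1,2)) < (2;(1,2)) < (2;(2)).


11 collections generate NE(X_Σ); each relation:

  P={0,6}:  v_{0} + v_{6} = 0  →  sig = (2;())
  P={1,5}:  v_{1} + v_{5} = 0  →  sig = (2;())
  P={2,4}:  v_{2} + v_{4} = 0  →  sig = (2;())
  P={1,2}:  v_{1} + v_{2} = v_{3}  →  sig = (2;(1))
  P={3,4}:  v_{3} + v_{4} = v_{1}  →  sig = (2;(1))
  P={3,5}:  v_{3} + v_{5} = v_{2}  →  sig = (2;(1))
  P={0,7}:  v_{0} + v_{7} = v_{2} + v_{5}  →  sig = (2;(1,1))
  P={1,7}:  v_{1} + v_{7} = v_{2} + v_{6}  →  sig = (2;(1,1))
  P={4,7}:  v_{4} + v_{7} = v_{5} + v_{6}  →  sig = (2;(1,1))
  P={3,7}:  v_{3} + v_{7} = 2·v_{2} + v_{6}  →  sig = (2;(1,2))
  P={2,5,6}:  v_{2} + v_{5} + v_{6} = v_{7}  →  sig = (3;(1))

so the primitive-relation signature multiset is
[(2;()), (2;()), (2;()), (2;(1)), (2;(1)), (2;(1)), (2;(1,1)), (2;(1,1)), (2;(1,1)), (2;(1,2)), (3;(1))]


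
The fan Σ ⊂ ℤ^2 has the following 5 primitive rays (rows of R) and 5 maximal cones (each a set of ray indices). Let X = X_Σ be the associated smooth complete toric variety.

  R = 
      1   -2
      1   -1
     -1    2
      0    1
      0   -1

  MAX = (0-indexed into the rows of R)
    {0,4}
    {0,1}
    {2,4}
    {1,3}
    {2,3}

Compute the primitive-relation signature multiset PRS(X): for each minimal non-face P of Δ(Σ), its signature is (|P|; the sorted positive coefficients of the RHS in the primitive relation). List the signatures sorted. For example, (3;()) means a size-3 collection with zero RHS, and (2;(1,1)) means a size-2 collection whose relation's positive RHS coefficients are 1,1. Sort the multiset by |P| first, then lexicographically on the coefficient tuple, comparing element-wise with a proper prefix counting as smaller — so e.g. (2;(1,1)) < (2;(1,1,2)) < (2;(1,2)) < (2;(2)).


5 minimal non-faces of Δ(Σ) (on 5 rays):

  P={0,2}:  v_{0} + v_{2} = 0  so sig = (2;())
  P={3,4}:  v_{3} + v_{4} = 0  so sig = (2;())
  P={0,3}:  v_{0} + v_{3} = v_{1}  so sig = (2;(1))
  P={1,2}:  v_{1} + v_{2} = v_{3}  so sig = (2;(1))
  P={1,4}:  v_{1} + v_{4} = v_{0}  so sig = (2;(1))

so the primitive-relation signature multiset is
{ (2;()) ×2,  (2;(1)) ×3 }


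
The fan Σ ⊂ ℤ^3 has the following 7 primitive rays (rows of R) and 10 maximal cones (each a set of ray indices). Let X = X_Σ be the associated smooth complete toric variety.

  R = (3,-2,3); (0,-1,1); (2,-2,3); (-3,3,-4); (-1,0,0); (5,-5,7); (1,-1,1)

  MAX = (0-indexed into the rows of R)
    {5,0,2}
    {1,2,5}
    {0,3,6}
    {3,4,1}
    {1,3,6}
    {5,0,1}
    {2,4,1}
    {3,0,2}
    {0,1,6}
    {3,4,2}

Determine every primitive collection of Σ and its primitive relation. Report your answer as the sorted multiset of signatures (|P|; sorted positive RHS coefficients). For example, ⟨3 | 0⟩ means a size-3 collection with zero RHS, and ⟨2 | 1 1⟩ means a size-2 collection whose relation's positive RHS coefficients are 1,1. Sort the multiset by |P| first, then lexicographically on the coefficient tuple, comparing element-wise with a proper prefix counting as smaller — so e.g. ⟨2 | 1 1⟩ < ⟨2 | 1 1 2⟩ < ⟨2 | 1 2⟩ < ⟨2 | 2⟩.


Minimal non-faces — 9 found among 7 rays, 10 max cones:

  {0,4}:  v_{0} + v_{4} = v_{2} — sig = ⟨2 | 1⟩
  {3,5}:  v_{3} + v_{5} = v_{2} — sig = ⟨2 | 1⟩
  {4,6}:  v_{4} + v_{6} = v_{1} — sig = ⟨2 | 1⟩
  {2,6}:  v_{2} + v_{6} = v_{0} + v_{1} — sig = ⟨2 | 1 1⟩
  {4,5}:  v_{4} + v_{5} = v_{1} + 2·v_{2} — sig = ⟨2 | 1 2⟩
  {5,6}:  v_{5} + v_{6} = 2·v_{0} + 2·v_{1} — sig = ⟨2 | 2 2⟩
  {0,1,3}:  v_{0} + v_{1} + v_{3} = 0 — sig = ⟨3 | 0⟩
  {0,1,2}:  v_{0} + v_{1} + v_{2} = v_{5} — sig = ⟨3 | 1⟩
  {1,2,3}:  v_{1} + v_{2} + v_{3} = v_{4} — sig = ⟨3 | 1⟩

Sorted signature multiset PRS(X):
    |P|=2: 6 collections, coeffs (1), (1), (1), (1,1), (1,2), (2,2)
    |P|=3: 3 collections, coeffs (), (1), (1)


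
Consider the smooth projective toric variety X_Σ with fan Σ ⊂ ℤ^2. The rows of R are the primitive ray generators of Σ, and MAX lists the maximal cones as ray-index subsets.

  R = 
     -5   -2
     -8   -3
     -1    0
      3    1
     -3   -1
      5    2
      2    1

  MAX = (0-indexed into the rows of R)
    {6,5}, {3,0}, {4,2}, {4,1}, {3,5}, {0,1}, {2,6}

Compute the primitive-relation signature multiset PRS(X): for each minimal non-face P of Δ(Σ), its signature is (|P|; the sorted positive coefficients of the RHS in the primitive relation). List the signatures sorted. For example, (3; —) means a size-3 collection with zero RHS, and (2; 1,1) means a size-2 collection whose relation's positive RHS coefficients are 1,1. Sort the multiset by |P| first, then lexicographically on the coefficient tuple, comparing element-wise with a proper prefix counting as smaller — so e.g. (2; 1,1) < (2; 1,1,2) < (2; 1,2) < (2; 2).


|primitive collections| = 14. Relations:

  • {0,5}:  v_{0} + v_{5} = 0 ; sig = (2; —)
  • {3,4}:  v_{3} + v_{4} = 0 ; sig = (2; —)
  • {0,4}:  v_{0} + v_{4} = v_{1} ; sig = (2; 1)
  • {0,6}:  v_{0} + v_{6} = v_{4} ; sig = (2; 1)
  • {1,3}:  v_{1} + v_{3} = v_{0} ; sig = (2; 1)
  • {1,5}:  v_{1} + v_{5} = v_{4} ; sig = (2; 1)
  • {2,3}:  v_{2} + v_{3} = v_{6} ; sig = (2; 1)
  • {3,6}:  v_{3} + v_{6} = v_{5} ; sig = (2; 1)
  • {4,5}:  v_{4} + v_{5} = v_{6} ; sig = (2; 1)
  • {4,6}:  v_{4} + v_{6} = v_{2} ; sig = (2; 1)
  • {0,2}:  v_{0} + v_{2} = 2·v_{4} ; sig = (2; 2)
  • {1,6}:  v_{1} + v_{6} = 2·v_{4} ; sig = (2; 2)
  • {2,5}:  v_{2} + v_{5} = 2·v_{6} ; sig = (2; 2)
  • {1,2}:  v_{1} + v_{2} = 3·v_{4} ; sig = (2; 3)

Sorted signature multiset PRS(X):
    |P|=2: 14 collections, coeffs (), (), (1), (1), (1), (1), (1), (1), (1), (1), (2), (2), (2), (3)


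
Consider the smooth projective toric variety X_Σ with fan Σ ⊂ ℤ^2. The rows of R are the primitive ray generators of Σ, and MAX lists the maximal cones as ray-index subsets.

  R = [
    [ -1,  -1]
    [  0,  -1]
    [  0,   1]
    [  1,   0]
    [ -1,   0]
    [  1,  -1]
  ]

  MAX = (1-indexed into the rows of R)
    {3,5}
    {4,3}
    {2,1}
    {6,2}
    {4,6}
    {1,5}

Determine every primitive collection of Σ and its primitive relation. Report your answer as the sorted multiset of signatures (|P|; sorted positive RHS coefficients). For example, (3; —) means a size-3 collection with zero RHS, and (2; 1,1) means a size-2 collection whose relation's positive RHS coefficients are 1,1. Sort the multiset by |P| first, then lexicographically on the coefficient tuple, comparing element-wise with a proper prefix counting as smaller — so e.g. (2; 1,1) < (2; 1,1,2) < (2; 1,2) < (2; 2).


9 collections generate NE(X_Σ); each relation:

  • {2,3}:  v_{2} + v_{3} = 0 — sig = (2; —)
  • {4,5}:  v_{4} + v_{5} = 0 — sig = (2; —)
  • {1,3}:  v_{1} + v_{3} = v_{5} — sig = (2; 1)
  • {1,4}:  v_{1} + v_{4} = v_{2} — sig = (2; 1)
  • {2,4}:  v_{2} + v_{4} = v_{6} — sig = (2; 1)
  • {2,5}:  v_{2} + v_{5} = v_{1} — sig = (2; 1)
  • {3,6}:  v_{3} + v_{6} = v_{4} — sig = (2; 1)
  • {5,6}:  v_{5} + v_{6} = v_{2} — sig = (2; 1)
  • {1,6}:  v_{1} + v_{6} = 2·v_{2} — sig = (2; 2)

Sorted signature multiset PRS(X):
    (2; —)
    (2; —)
    (2; 1)
    (2; 1)
    (2; 1)
    (2; 1)
    (2; 1)
    (2; 1)
    (2; 2)


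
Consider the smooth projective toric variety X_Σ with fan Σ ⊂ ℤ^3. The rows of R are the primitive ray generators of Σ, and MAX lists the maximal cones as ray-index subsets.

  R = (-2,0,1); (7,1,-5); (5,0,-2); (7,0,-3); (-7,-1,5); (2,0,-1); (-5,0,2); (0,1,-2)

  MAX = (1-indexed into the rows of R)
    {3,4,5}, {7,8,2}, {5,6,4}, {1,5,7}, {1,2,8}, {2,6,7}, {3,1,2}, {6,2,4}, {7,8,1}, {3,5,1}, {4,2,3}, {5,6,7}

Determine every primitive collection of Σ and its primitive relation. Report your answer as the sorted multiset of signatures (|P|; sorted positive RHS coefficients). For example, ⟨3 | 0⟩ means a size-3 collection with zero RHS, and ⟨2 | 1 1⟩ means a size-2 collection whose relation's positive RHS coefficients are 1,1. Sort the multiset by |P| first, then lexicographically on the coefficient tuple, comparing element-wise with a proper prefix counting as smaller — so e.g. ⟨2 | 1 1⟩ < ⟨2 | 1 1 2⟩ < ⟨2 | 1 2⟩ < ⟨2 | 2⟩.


Δ(Σ) — 8 vertices, 11 min non-faces:

  P = {1,6}:  v_{1} + v_{6} = 0  so sig = ⟨2 | 0⟩
  P = {2,5}:  v_{2} + v_{5} = 0  so sig = ⟨2 | 0⟩
  P = {3,7}:  v_{3} + v_{7} = 0  so sig = ⟨2 | 0⟩
  P = {1,4}:  v_{1} + v_{4} = v_{3}  so sig = ⟨2 | 1⟩
  P = {3,6}:  v_{3} + v_{6} = v_{4}  so sig = ⟨2 | 1⟩
  P = {4,7}:  v_{4} + v_{7} = v_{6}  so sig = ⟨2 | 1⟩
  P = {4,8}:  v_{4} + v_{8} = v_{2}  so sig = ⟨2 | 1⟩
  P = {3,8}:  v_{3} + v_{8} = v_{1} + v_{2}  so sig = ⟨2 | 1 1⟩
  P = {5,8}:  v_{5} + v_{8} = v_{1} + v_{7}  so sig = ⟨2 | 1 1⟩
  P = {6,8}:  v_{6} + v_{8} = v_{2} + v_{7}  so sig = ⟨2 | 1 1⟩
  P = {1,2,7}:  v_{1} + v_{2} + v_{7} = v_{8}  so sig = ⟨3 | 1⟩

so the primitive-relation signature multiset is
    |P|=2: 10 collections, coeffs (), (), (), (1), (1), (1), (1), (1,1), (1,1), (1,1)
    |P|=3: 1 collection, coeffs (1)


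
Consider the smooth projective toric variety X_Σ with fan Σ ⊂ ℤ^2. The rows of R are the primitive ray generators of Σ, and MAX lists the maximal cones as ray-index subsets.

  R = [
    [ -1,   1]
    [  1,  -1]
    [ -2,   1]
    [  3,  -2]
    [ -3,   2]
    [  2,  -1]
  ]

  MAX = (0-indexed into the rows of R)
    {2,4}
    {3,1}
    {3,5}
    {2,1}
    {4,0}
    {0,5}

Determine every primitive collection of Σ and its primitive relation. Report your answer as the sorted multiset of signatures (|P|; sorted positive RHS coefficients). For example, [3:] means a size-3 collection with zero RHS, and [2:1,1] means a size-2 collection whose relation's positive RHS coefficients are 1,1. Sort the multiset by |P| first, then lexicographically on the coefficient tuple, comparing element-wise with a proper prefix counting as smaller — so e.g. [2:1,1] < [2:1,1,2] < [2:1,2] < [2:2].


Primitive collections (9):

  P = {0,1}:  v_{0} + v_{1} = 0  so sig = [2:]
  P = {2,5}:  v_{2} + v_{5} = 0  so sig = [2:]
  P = {3,4}:  v_{3} + v_{4} = 0  so sig = [2:]
  P = {0,2}:  v_{0} + v_{2} = v_{4}  so sig = [2:1]
  P = {0,3}:  v_{0} + v_{3} = v_{5}  so sig = [2:1]
  P = {1,4}:  v_{1} + v_{4} = v_{2}  so sig = [2:1]
  P = {1,5}:  v_{1} + v_{5} = v_{3}  so sig = [2:1]
  P = {2,3}:  v_{2} + v_{3} = v_{1}  so sig = [2:1]
  P = {4,5}:  v_{4} + v_{5} = v_{0}  so sig = [2:1]

so the primitive-relation signature multiset is
    [2:]
    [2:]
    [2:]
    [2:1]
    [2:1]
    [2:1]
    [2:1]
    [2:1]
    [2:1]


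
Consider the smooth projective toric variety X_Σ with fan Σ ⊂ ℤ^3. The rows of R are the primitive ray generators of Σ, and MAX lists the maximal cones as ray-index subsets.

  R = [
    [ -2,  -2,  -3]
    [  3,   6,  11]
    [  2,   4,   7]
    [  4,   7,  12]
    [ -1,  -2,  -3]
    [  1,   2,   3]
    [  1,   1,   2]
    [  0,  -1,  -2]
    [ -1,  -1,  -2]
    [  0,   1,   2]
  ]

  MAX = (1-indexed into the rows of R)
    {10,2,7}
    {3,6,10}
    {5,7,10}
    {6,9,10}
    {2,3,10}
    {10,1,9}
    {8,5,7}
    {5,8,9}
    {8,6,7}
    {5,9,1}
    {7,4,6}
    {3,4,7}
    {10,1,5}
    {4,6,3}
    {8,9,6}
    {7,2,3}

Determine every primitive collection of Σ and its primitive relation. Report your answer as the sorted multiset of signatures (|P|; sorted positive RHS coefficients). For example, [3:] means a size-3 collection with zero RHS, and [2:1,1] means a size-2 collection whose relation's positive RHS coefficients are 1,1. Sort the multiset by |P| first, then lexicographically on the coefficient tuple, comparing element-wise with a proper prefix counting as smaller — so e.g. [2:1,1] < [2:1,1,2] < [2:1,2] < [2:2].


Minimal non-faces — 25 found among 10 rays, 16 max cones:

  • {5,6}:  v_{5} + v_{6} = 0  ⇒ sig = [2:]
  • {7,9}:  v_{7} + v_{9} = 0  ⇒ sig = [2:]
  • {8,10}:  v_{8} + v_{10} = 0  ⇒ sig = [2:]
  • {1,4}:  v_{1} + v_{4} = v_{3} + v_{10}  ⇒ sig = [2:1,1]
  • {1,6}:  v_{1} + v_{6} = v_{9} + v_{10}  ⇒ sig = [2:1,1]
  • {1,7}:  v_{1} + v_{7} = v_{5} + v_{10}  ⇒ sig = [2:1,1]
  • {1,8}:  v_{1} + v_{8} = v_{5} + v_{9}  ⇒ sig = [2:1,1]
  • {2,8}:  v_{2} + v_{8} = v_{3} + v_{7}  ⇒ sig = [2:1,1]
  • {2,9}:  v_{2} + v_{9} = v_{3} + v_{10}  ⇒ sig = [2:1,1]
  • {3,5}:  v_{3} + v_{5} = v_{7} + v_{10}  ⇒ sig = [2:1,1]
  • {3,8}:  v_{3} + v_{8} = v_{6} + v_{7}  ⇒ sig = [2:1,1]
  • {3,9}:  v_{3} + v_{9} = v_{6} + v_{10}  ⇒ sig = [2:1,1]
  • {4,5}:  v_{4} + v_{5} = v_{3} + v_{7}  ⇒ sig = [2:1,1]
  • {4,9}:  v_{4} + v_{9} = v_{3} + v_{6}  ⇒ sig = [2:1,1]
  • {1,2}:  v_{1} + v_{2} = v_{7} + 3·v_{10}  ⇒ sig = [2:1,3]
  • {2,4}:  v_{2} + v_{4} = 3·v_{3} + v_{7}  ⇒ sig = [2:1,3]
  • {1,3}:  v_{1} + v_{3} = 2·v_{10}  ⇒ sig = [2:2]
  • {2,6}:  v_{2} + v_{6} = 2·v_{3}  ⇒ sig = [2:2]
  • {4,10}:  v_{4} + v_{10} = 2·v_{3}  ⇒ sig = [2:2]
  • {2,5}:  v_{2} + v_{5} = 2·v_{7} + 2·v_{10}  ⇒ sig = [2:2,2]
  • {4,8}:  v_{4} + v_{8} = 2·v_{6} + 2·v_{7}  ⇒ sig = [2:2,2]
  • {3,6,7}:  v_{3} + v_{6} + v_{7} = v_{4}  ⇒ sig = [3:1]
  • {3,7,10}:  v_{3} + v_{7} + v_{10} = v_{2}  ⇒ sig = [3:1]
  • {5,9,10}:  v_{5} + v_{9} + v_{10} = v_{1}  ⇒ sig = [3:1]
  • {6,7,10}:  v_{6} + v_{7} + v_{10} = v_{3}  ⇒ sig = [3:1]

so the primitive-relation signature multiset is
{ [2:] ×3,  [2:1,1] ×11,  [2:1,3] ×2,  [2:2] ×3,  [2:2,2] ×2,  [3:1] ×4 }


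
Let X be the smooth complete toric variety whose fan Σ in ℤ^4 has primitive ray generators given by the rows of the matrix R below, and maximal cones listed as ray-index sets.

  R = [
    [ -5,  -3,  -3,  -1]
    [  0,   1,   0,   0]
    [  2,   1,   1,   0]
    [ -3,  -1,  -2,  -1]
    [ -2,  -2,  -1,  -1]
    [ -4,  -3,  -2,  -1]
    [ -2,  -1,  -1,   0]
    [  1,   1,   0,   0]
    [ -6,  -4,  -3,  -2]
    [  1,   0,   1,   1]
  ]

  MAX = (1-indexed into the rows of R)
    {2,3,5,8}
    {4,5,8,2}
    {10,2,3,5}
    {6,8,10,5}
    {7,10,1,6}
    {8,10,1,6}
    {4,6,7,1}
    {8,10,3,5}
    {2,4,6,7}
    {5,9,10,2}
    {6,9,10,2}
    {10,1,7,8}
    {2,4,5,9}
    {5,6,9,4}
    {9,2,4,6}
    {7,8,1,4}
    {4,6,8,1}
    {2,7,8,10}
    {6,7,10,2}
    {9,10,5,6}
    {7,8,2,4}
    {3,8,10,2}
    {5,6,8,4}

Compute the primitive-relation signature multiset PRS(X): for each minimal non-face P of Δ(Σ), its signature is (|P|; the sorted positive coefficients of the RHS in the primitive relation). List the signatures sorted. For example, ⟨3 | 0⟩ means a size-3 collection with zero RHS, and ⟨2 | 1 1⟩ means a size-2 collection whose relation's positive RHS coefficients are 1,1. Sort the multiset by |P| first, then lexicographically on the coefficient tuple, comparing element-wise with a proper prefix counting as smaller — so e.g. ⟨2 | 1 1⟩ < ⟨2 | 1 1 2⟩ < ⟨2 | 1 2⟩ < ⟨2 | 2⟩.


Δ(Σ) — 10 vertices, 16 min non-faces:

  P={3,7}:  v_{3} + v_{7} = 0  →  sig = ⟨2 | 0⟩
  P={3,6}:  v_{3} + v_{6} = v_{5}  →  sig = ⟨2 | 1⟩
  P={4,10}:  v_{4} + v_{10} = v_{7}  →  sig = ⟨2 | 1⟩
  P={5,7}:  v_{5} + v_{7} = v_{6}  →  sig = ⟨2 | 1⟩
  P={1,2}:  v_{1} + v_{2} = v_{4} + v_{7}  →  sig = ⟨2 | 1 1⟩
  P={1,3}:  v_{1} + v_{3} = v_{6} + v_{8}  →  sig = ⟨2 | 1 1⟩
  P={8,9}:  v_{8} + v_{9} = v_{4} + v_{5}  →  sig = ⟨2 | 1 1⟩
  P={3,4}:  v_{3} + v_{4} = v_{2} + v_{5} + v_{8}  →  sig = ⟨2 | 1 1 1⟩
  P={1,5}:  v_{1} + v_{5} = 2·v_{6} + v_{8}  →  sig = ⟨2 | 1 2⟩
  P={1,9}:  v_{1} + v_{9} = v_{4} + 2·v_{6}  →  sig = ⟨2 | 1 2⟩
  P={3,9}:  v_{3} + v_{9} = v_{2} + 2·v_{5}  →  sig = ⟨2 | 1 2⟩
  P={7,9}:  v_{7} + v_{9} = v_{2} + 2·v_{6}  →  sig = ⟨2 | 1 2⟩
  P={2,5,6}:  v_{2} + v_{5} + v_{6} = v_{9}  →  sig = ⟨3 | 1⟩
  P={2,6,8}:  v_{2} + v_{6} + v_{8} = v_{4}  →  sig = ⟨3 | 1⟩
  P={6,7,8}:  v_{6} + v_{7} + v_{8} = v_{1}  →  sig = ⟨3 | 1⟩
  P={2,5,8,10}:  v_{2} + v_{5} + v_{8} + v_{10} = 0  →  sig = ⟨4 | 0⟩

Hence PRS(X_Σ) =
    |P|=2: 12 collections, coeffs (), (1), (1), (1), (1,1), (1,1), (1,1), (1,1,1), (1,2), (1,2), (1,2), (1,2)
    |P|=3: 3 collections, coeffs (1), (1), (1)
    |P|=4: 1 collection, coeffs ()


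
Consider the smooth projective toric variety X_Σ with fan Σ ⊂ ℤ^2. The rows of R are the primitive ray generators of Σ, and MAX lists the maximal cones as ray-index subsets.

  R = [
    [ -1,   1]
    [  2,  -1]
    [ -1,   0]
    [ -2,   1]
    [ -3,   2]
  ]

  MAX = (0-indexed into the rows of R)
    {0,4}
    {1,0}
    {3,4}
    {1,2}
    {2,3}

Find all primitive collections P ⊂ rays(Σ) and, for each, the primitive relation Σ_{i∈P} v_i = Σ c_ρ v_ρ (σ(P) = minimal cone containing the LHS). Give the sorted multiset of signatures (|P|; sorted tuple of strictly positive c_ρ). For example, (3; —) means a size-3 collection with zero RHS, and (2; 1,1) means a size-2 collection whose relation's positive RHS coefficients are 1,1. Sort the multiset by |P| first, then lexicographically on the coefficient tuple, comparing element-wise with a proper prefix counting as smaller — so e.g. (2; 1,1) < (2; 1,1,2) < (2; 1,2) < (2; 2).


5 collections generate NE(X_Σ); each relation:

  P={1,3}:  v_{1} + v_{3} = 0 ; sig = (2; —)
  P={0,2}:  v_{0} + v_{2} = v_{3} ; sig = (2; 1)
  P={0,3}:  v_{0} + v_{3} = v_{4} ; sig = (2; 1)
  P={1,4}:  v_{1} + v_{4} = v_{0} ; sig = (2; 1)
  P={2,4}:  v_{2} + v_{4} = 2·v_{3} ; sig = (2; 2)

Signatures (|P|; sorted positive RHS coefficients), sorted:
    (2; —)
    (2; 1)
    (2; 1)
    (2; 1)
    (2; 2)


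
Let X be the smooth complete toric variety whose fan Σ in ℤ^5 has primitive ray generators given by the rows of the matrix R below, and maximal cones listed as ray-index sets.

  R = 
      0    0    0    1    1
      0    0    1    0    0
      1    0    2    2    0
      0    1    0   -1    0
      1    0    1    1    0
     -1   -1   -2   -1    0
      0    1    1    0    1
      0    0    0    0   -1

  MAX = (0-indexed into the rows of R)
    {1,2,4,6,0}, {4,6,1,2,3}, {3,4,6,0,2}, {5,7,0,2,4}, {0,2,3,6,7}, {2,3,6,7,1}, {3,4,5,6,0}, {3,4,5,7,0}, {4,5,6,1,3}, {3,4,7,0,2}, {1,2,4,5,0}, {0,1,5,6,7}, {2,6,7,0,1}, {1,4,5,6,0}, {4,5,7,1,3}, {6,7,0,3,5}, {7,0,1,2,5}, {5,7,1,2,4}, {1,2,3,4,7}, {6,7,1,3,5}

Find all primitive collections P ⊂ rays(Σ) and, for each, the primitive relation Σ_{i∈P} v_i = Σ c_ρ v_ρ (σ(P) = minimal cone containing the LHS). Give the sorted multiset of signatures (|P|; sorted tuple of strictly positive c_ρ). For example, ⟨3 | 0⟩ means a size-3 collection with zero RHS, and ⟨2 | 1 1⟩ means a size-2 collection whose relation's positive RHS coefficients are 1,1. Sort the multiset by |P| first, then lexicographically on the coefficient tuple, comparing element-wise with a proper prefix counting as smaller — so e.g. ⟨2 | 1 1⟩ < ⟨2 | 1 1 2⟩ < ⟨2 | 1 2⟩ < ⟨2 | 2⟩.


5 minimal non-faces of Δ(Σ) (on 8 rays):

  P={2,3,5}:  v_{2} + v_{3} + v_{5} = 0  ⟹  sig = ⟨3 | 0⟩
  P={0,1,3}:  v_{0} + v_{1} + v_{3} = v_{6}  ⟹  sig = ⟨3 | 1⟩
  P={2,5,6}:  v_{2} + v_{5} + v_{6} = v_{0} + v_{1}  ⟹  sig = ⟨3 | 1 1⟩
  P={4,6,7}:  v_{4} + v_{6} + v_{7} = v_{2} + v_{3}  ⟹  sig = ⟨3 | 1 1⟩
  P={0,1,4,7}:  v_{0} + v_{1} + v_{4} + v_{7} = v_{2}  ⟹  sig = ⟨4 | 1⟩

Hence PRS(X_Σ) =
[⟨3 | 0⟩, ⟨3 | 1⟩, ⟨3 | 1 1⟩, ⟨3 | 1 1⟩, ⟨4 | 1⟩]


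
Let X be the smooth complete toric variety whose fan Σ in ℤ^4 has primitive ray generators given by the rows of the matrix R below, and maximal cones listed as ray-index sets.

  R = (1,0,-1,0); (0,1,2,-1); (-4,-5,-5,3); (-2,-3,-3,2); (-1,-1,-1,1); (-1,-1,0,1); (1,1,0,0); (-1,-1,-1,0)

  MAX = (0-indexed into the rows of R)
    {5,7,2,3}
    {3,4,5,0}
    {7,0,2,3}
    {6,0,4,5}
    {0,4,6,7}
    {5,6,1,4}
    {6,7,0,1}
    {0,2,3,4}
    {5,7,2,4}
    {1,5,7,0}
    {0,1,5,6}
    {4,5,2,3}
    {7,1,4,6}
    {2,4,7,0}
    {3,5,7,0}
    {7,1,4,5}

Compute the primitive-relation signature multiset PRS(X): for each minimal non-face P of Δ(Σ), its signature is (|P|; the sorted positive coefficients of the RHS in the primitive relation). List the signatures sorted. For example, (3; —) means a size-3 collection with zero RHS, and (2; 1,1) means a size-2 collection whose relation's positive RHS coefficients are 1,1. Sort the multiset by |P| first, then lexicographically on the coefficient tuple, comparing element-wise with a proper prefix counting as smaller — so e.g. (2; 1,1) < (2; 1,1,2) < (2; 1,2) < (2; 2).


The 9 primitive collections of Σ (r=8, n=4):

  • {1,3}:  v_{1} + v_{3} = v_{5} + v_{7}  →  sig = (2; 1,1)
  • {1,2}:  v_{1} + v_{2} = v_{4} + v_{5} + 2·v_{7}  →  sig = (2; 1,1,2)
  • {2,6}:  v_{2} + v_{6} = v_{0} + 3·v_{4} + v_{7}  →  sig = (2; 1,1,3)
  • {3,6}:  v_{3} + v_{6} = v_{0} + 2·v_{4}  →  sig = (2; 1,2)
  • {0,1,4}:  v_{0} + v_{1} + v_{4} = 0  →  sig = (3; —)
  • {3,4,7}:  v_{3} + v_{4} + v_{7} = v_{2}  →  sig = (3; 1)
  • {5,6,7}:  v_{5} + v_{6} + v_{7} = v_{4}  →  sig = (3; 1)
  • {0,2,5}:  v_{0} + v_{2} + v_{5} = 2·v_{3}  →  sig = (3; 2)
  • {0,4,5,7}:  v_{0} + v_{4} + v_{5} + v_{7} = v_{3}  →  sig = (4; 1)

Hence PRS(X_Σ) =
    (2; 1,1)
    (2; 1,1,2)
    (2; 1,1,3)
    (2; 1,2)
    (3; —)
    (3; 1)
    (3; 1)
    (3; 2)
    (4; 1)


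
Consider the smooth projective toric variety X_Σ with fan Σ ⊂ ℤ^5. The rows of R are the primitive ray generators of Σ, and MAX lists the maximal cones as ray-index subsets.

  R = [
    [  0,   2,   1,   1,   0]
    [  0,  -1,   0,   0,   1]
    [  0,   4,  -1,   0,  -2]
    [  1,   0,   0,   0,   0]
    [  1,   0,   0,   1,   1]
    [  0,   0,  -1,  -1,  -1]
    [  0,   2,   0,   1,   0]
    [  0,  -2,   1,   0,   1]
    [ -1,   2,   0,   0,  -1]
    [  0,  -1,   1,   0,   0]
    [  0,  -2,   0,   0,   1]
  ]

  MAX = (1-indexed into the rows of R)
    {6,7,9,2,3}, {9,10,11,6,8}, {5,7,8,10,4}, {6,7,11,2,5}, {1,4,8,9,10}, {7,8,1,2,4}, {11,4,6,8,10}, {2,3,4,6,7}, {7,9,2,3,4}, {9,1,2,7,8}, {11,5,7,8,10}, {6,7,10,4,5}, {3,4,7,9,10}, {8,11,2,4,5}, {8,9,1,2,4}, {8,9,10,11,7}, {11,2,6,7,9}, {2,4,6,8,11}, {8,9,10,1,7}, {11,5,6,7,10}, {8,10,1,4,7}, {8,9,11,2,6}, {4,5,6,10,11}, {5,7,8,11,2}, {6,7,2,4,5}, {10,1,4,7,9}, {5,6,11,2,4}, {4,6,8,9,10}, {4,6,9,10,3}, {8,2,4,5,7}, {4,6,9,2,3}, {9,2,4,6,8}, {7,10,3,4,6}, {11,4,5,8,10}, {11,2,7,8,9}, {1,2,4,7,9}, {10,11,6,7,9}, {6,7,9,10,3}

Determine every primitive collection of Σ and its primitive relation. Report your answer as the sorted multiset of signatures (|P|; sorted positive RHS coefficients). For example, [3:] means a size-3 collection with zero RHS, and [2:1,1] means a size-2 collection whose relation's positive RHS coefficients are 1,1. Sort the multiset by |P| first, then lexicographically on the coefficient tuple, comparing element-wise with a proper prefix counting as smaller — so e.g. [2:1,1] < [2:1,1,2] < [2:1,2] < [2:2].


Minimal non-faces — 15 found among 11 rays, 38 max cones:

  P={2,10}:  v_{2} + v_{10} = v_{8}  →  sig = [2:1]
  P={5,9}:  v_{5} + v_{9} = v_{7}  →  sig = [2:1]
  P={1,6}:  v_{1} + v_{6} = v_{4} + v_{9}  →  sig = [2:1,1]
  P={1,11}:  v_{1} + v_{11} = v_{7} + v_{8}  →  sig = [2:1,1]
  P={3,8}:  v_{3} + v_{8} = v_{4} + v_{9}  →  sig = [2:1,1]
  P={3,11}:  v_{3} + v_{11} = v_{6} + v_{7}  →  sig = [2:1,1]
  P={1,5}:  v_{1} + v_{5} = v_{4} + 2·v_{7} + v_{8}  →  sig = [2:1,1,2]
  P={3,5}:  v_{3} + v_{5} = v_{4} + v_{6} + 2·v_{7}  →  sig = [2:1,1,2]
  P={1,3}:  v_{1} + v_{3} = 2·v_{4} + v_{7} + 2·v_{9}  →  sig = [2:1,2,2]
  P={4,9,11}:  v_{4} + v_{9} + v_{11} = 0  →  sig = [3:]
  P={6,7,8}:  v_{6} + v_{7} + v_{8} = 0  →  sig = [3:]
  P={4,7,11}:  v_{4} + v_{7} + v_{11} = v_{5}  →  sig = [3:1]
  P={5,6,8}:  v_{5} + v_{6} + v_{8} = v_{4} + v_{11}  →  sig = [3:1,1]
  P={4,6,7,9}:  v_{4} + v_{6} + v_{7} + v_{9} = v_{3}  →  sig = [4:1]
  P={4,7,8,9}:  v_{4} + v_{7} + v_{8} + v_{9} = v_{1}  →  sig = [4:1]

Signatures (|P|; sorted positive RHS coefficients), sorted:
    |P|=2: 9 collections, coeffs (1), (1), (1,1), (1,1), (1,1), (1,1), (1,1,2), (1,1,2), (1,2,2)
    |P|=3: 4 collections, coeffs (), (), (1), (1,1)
    |P|=4: 2 collections, coeffs (1), (1)


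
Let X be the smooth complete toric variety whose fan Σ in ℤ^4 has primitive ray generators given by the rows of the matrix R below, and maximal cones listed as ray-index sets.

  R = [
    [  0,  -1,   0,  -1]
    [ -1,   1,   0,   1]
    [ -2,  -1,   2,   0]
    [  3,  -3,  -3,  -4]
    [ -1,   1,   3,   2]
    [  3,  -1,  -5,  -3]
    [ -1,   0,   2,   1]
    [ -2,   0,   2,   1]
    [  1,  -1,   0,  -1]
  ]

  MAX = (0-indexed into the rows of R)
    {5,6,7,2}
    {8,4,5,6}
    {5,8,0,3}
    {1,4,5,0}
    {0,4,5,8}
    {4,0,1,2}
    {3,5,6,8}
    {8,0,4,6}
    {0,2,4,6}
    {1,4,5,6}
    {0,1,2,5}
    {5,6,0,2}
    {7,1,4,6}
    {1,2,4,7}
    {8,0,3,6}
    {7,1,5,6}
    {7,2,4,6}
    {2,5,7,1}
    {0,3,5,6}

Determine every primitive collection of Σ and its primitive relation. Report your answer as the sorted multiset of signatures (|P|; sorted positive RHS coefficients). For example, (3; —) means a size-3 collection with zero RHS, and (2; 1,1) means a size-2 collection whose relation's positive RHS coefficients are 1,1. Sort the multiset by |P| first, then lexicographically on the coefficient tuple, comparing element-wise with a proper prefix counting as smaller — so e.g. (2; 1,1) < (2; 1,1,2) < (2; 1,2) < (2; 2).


The 14 primitive collections of Σ (r=9, n=4):

  P={1,8}:  v_{1} + v_{8} = 0 ; sig = (2; —)
  P={0,7}:  v_{0} + v_{7} = v_{2} ; sig = (2; 1)
  P={7,8}:  v_{7} + v_{8} = v_{0} + v_{6} ; sig = (2; 1,1)
  P={1,3}:  v_{1} + v_{3} = v_{0} + v_{5} + v_{6} ; sig = (2; 1,1,1)
  P={2,8}:  v_{2} + v_{8} = 2·v_{0} + v_{6} ; sig = (2; 1,2)
  P={3,7}:  v_{3} + v_{7} = 2·v_{0} + v_{5} + 2·v_{6} ; sig = (2; 1,2,2)
  P={2,3}:  v_{2} + v_{3} = 3·v_{0} + v_{5} + 2·v_{6} ; sig = (2; 1,2,3)
  P={3,4}:  v_{3} + v_{4} = 2·v_{8} ; sig = (2; 2)
  P={4,5,7}:  v_{4} + v_{5} + v_{7} = 0 ; sig = (3; —)
  P={0,1,6}:  v_{0} + v_{1} + v_{6} = v_{7} ; sig = (3; 1)
  P={2,4,5}:  v_{2} + v_{4} + v_{5} = v_{0} ; sig = (3; 1)
  P={1,2,6}:  v_{1} + v_{2} + v_{6} = 2·v_{7} ; sig = (3; 2)
  P={0,4,5,6}:  v_{0} + v_{4} + v_{5} + v_{6} = v_{8} ; sig = (4; 1)
  P={0,5,6,8}:  v_{0} + v_{5} + v_{6} + v_{8} = v_{3} ; sig = (4; 1)

Sorted signature multiset PRS(X):
    (2; —)
    (2; 1)
    (2; 1,1)
    (2; 1,1,1)
    (2; 1,2)
    (2; 1,2,2)
    (2; 1,2,3)
    (2; 2)
    (3; —)
    (3; 1)
    (3; 1)
    (3; 2)
    (4; 1)
    (4; 1)


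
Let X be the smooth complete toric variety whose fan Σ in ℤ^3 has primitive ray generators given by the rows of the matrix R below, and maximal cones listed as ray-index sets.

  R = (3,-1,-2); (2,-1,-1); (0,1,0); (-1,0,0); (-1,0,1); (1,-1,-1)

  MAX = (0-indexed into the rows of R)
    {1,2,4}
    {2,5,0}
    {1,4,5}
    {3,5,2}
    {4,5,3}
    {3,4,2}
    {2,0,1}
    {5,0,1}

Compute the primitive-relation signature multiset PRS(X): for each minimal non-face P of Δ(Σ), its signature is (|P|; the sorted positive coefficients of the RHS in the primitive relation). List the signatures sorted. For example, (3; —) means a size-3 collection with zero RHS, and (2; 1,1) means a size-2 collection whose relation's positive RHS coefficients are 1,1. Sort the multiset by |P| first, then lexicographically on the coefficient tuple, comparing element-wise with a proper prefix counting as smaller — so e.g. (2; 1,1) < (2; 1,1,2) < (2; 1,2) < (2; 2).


Σ has 5 primitive collections:

  {0,4}:  v_{0} + v_{4} = v_{1}  ⟹  sig = (2; 1)
  {1,3}:  v_{1} + v_{3} = v_{5}  ⟹  sig = (2; 1)
  {0,3}:  v_{0} + v_{3} = v_{2} + 2·v_{5}  ⟹  sig = (2; 1,2)
  {2,4,5}:  v_{2} + v_{4} + v_{5} = 0  ⟹  sig = (3; —)
  {1,2,5}:  v_{1} + v_{2} + v_{5} = v_{0}  ⟹  sig = (3; 1)

Sorted signature multiset PRS(X):
[(2; 1), (2; 1), (2; 1,2), (3; —), (3; 1)]


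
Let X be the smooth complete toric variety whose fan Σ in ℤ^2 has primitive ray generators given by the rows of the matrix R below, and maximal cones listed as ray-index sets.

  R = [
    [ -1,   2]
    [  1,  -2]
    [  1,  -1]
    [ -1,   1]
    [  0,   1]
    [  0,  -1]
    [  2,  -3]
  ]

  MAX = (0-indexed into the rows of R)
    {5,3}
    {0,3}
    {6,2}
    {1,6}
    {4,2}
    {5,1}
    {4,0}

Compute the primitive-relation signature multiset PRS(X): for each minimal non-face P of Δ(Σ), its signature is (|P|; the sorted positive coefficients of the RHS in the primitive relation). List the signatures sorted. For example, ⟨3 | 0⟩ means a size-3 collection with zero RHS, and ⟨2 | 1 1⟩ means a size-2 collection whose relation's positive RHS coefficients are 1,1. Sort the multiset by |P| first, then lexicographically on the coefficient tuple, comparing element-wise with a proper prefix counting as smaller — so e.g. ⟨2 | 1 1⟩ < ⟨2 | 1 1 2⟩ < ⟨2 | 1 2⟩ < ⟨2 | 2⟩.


|primitive collections| = 14. Relations:

  P={0,1}:  v_{0} + v_{1} = 0  so sig = ⟨2 | 0⟩
  P={2,3}:  v_{2} + v_{3} = 0  so sig = ⟨2 | 0⟩
  P={4,5}:  v_{4} + v_{5} = 0  so sig = ⟨2 | 0⟩
  P={0,2}:  v_{0} + v_{2} = v_{4}  so sig = ⟨2 | 1⟩
  P={0,5}:  v_{0} + v_{5} = v_{3}  so sig = ⟨2 | 1⟩
  P={0,6}:  v_{0} + v_{6} = v_{2}  so sig = ⟨2 | 1⟩
  P={1,2}:  v_{1} + v_{2} = v_{6}  so sig = ⟨2 | 1⟩
  P={1,3}:  v_{1} + v_{3} = v_{5}  so sig = ⟨2 | 1⟩
  P={1,4}:  v_{1} + v_{4} = v_{2}  so sig = ⟨2 | 1⟩
  P={2,5}:  v_{2} + v_{5} = v_{1}  so sig = ⟨2 | 1⟩
  P={3,4}:  v_{3} + v_{4} = v_{0}  so sig = ⟨2 | 1⟩
  P={3,6}:  v_{3} + v_{6} = v_{1}  so sig = ⟨2 | 1⟩
  P={4,6}:  v_{4} + v_{6} = 2·v_{2}  so sig = ⟨2 | 2⟩
  P={5,6}:  v_{5} + v_{6} = 2·v_{1}  so sig = ⟨2 | 2⟩

Sorted signature multiset PRS(X):
[⟨2 | 0⟩, ⟨2 | 0⟩, ⟨2 | 0⟩, ⟨2 | 1⟩, ⟨2 | 1⟩, ⟨2 | 1⟩, ⟨2 | 1⟩, ⟨2 | 1⟩, ⟨2 | 1⟩, ⟨2 | 1⟩, ⟨2 | 1⟩, ⟨2 | 1⟩, ⟨2 | 2⟩, ⟨2 | 2⟩]
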